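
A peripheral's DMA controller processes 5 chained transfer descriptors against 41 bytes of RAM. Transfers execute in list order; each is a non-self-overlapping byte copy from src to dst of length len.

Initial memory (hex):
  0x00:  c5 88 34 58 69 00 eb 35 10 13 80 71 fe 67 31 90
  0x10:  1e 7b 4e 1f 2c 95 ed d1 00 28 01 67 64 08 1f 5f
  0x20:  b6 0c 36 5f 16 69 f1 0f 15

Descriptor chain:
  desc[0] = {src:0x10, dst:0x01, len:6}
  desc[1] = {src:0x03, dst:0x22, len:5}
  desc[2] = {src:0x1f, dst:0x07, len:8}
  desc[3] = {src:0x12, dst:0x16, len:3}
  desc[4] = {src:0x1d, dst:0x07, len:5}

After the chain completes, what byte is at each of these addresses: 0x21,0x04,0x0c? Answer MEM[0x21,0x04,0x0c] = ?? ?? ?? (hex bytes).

D0: mem[0x01..0x06] <- [1e 7b 4e 1f 2c 95]
D1: mem[0x22..0x26] <- [4e 1f 2c 95 35]
D2: mem[0x07..0x0e] <- [5f b6 0c 4e 1f 2c 95 35]
D3: mem[0x16..0x18] <- [4e 1f 2c]
D4: mem[0x07..0x0b] <- [08 1f 5f b6 0c]
query mem[0x21]=0x0c, mem[0x04]=0x1f, mem[0x0c]=0x2c

MEM[0x21,0x04,0x0c] = 0c 1f 2c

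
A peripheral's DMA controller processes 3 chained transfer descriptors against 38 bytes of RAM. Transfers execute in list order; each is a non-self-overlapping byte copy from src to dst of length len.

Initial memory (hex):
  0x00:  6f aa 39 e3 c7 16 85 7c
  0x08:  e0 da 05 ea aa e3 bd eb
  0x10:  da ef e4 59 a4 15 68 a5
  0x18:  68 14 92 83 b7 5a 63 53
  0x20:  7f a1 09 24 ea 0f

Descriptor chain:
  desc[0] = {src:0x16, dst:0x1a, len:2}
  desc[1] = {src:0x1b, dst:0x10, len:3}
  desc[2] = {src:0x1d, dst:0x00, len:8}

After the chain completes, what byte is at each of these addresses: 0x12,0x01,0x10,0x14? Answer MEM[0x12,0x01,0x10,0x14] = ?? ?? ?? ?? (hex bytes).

MEM[0x12,0x01,0x10,0x14] = 5a 63 a5 a4

  after D0: wrote 2B at 0x1a = 68a5
  after D1: wrote 3B at 0x10 = a5b75a
  after D2: wrote 8B at 0x00 = 5a63537fa10924ea
query mem[0x12]=0x5a, mem[0x01]=0x63, mem[0x10]=0xa5, mem[0x14]=0xa4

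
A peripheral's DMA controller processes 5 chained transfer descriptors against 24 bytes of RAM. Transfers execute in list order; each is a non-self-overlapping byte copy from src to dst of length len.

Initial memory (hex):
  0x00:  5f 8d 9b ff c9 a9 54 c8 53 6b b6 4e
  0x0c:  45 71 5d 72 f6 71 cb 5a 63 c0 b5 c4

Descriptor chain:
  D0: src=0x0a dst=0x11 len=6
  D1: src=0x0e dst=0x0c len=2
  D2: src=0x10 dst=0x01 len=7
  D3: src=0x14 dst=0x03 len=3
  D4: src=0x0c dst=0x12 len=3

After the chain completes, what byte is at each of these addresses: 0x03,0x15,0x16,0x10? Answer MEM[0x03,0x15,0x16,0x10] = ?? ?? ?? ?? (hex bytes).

  after D0: wrote 6B at 0x11 = b64e45715d72
  after D1: wrote 2B at 0x0c = 5d72
  after D2: wrote 7B at 0x01 = f6b64e45715d72
  after D3: wrote 3B at 0x03 = 715d72
  after D4: wrote 3B at 0x12 = 5d725d
query mem[0x03]=0x71, mem[0x15]=0x5d, mem[0x16]=0x72, mem[0x10]=0xf6

MEM[0x03,0x15,0x16,0x10] = 71 5d 72 f6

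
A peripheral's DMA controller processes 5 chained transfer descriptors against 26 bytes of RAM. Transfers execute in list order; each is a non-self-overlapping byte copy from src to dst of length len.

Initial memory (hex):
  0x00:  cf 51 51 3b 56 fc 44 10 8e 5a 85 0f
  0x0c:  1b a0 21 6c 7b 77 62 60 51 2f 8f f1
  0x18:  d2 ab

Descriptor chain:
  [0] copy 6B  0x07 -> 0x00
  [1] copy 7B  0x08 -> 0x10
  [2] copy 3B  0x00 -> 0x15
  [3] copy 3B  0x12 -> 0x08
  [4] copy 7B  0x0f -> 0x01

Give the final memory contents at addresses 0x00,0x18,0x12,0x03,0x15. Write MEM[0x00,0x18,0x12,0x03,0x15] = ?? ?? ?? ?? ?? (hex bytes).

MEM[0x00,0x18,0x12,0x03,0x15] = 10 d2 85 5a 10

  after D0: wrote 6B at 0x00 = 108e5a850f1b
  after D1: wrote 7B at 0x10 = 8e5a850f1ba021
  after D2: wrote 3B at 0x15 = 108e5a
  after D3: wrote 3B at 0x08 = 850f1b
  after D4: wrote 7B at 0x01 = 6c8e5a850f1b10
query mem[0x00]=0x10, mem[0x18]=0xd2, mem[0x12]=0x85, mem[0x03]=0x5a, mem[0x15]=0x10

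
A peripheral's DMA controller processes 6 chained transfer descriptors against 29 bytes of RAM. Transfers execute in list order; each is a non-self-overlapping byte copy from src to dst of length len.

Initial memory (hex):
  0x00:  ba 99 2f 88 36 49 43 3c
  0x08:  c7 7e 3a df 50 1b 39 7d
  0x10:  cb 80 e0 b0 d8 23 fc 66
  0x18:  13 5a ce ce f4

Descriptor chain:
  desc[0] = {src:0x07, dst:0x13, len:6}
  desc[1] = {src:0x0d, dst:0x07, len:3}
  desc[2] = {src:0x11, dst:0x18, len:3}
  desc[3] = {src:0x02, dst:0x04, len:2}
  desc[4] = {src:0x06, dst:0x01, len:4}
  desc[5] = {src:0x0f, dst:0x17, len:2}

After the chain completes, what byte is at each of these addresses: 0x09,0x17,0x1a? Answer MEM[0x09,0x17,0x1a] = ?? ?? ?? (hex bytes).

MEM[0x09,0x17,0x1a] = 7d 7d 3c

[0] 0x07->0x13 len=6 : 3c c7 7e 3a df 50
[1] 0x0d->0x07 len=3 : 1b 39 7d
[2] 0x11->0x18 len=3 : 80 e0 3c
[3] 0x02->0x04 len=2 : 2f 88
[4] 0x06->0x01 len=4 : 43 1b 39 7d
[5] 0x0f->0x17 len=2 : 7d cb
query mem[0x09]=0x7d, mem[0x17]=0x7d, mem[0x1a]=0x3c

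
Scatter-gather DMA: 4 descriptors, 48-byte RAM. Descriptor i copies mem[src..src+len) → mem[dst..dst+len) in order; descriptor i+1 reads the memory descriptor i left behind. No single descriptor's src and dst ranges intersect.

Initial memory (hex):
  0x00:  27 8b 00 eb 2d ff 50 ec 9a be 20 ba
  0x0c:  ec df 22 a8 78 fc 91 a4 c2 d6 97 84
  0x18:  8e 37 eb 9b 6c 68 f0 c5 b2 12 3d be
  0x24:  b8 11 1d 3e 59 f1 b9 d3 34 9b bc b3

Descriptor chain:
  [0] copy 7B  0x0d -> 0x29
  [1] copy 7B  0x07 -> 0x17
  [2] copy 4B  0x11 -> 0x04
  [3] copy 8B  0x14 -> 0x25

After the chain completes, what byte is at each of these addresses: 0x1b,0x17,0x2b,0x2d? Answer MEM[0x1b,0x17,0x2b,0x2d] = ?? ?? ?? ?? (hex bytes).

#0 dst[0x29+7] := {0xdf,0x22,0xa8,0x78,0xfc,0x91,0xa4}
#1 dst[0x17+7] := {0xec,0x9a,0xbe,0x20,0xba,0xec,0xdf}
#2 dst[0x04+4] := {0xfc,0x91,0xa4,0xc2}
#3 dst[0x25+8] := {0xc2,0xd6,0x97,0xec,0x9a,0xbe,0x20,0xba}
query mem[0x1b]=0xba, mem[0x17]=0xec, mem[0x2b]=0x20, mem[0x2d]=0xfc

MEM[0x1b,0x17,0x2b,0x2d] = ba ec 20 fc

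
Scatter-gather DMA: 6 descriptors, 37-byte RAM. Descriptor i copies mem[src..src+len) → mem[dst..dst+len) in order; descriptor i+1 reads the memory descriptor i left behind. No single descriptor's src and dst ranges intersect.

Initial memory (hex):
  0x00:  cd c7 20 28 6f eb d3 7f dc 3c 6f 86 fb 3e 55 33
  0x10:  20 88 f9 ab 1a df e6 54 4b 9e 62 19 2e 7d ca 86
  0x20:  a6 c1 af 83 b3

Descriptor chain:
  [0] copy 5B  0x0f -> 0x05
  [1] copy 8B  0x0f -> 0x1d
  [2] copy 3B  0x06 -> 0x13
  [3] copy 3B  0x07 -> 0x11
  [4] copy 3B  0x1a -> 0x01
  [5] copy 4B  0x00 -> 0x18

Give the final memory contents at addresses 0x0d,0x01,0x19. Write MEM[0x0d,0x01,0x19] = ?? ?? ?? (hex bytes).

MEM[0x0d,0x01,0x19] = 3e 62 62

#0 dst[0x05+5] := {0x33,0x20,0x88,0xf9,0xab}
#1 dst[0x1d+8] := {0x33,0x20,0x88,0xf9,0xab,0x1a,0xdf,0xe6}
#2 dst[0x13+3] := {0x20,0x88,0xf9}
#3 dst[0x11+3] := {0x88,0xf9,0xab}
#4 dst[0x01+3] := {0x62,0x19,0x2e}
#5 dst[0x18+4] := {0xcd,0x62,0x19,0x2e}
query mem[0x0d]=0x3e, mem[0x01]=0x62, mem[0x19]=0x62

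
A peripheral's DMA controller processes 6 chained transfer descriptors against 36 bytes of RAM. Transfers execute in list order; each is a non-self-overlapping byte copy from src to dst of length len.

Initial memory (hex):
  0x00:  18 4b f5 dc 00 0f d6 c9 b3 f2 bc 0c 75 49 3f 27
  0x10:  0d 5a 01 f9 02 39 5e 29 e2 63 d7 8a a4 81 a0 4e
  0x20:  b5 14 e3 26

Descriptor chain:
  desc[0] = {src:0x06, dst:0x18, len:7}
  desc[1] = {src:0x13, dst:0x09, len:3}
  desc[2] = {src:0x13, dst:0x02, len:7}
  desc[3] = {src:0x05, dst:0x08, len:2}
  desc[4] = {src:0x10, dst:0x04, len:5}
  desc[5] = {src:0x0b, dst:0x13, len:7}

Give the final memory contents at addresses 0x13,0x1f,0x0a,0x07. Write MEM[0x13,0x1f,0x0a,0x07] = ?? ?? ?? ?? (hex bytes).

MEM[0x13,0x1f,0x0a,0x07] = 39 4e 02 f9

[0] 0x06->0x18 len=7 : d6 c9 b3 f2 bc 0c 75
[1] 0x13->0x09 len=3 : f9 02 39
[2] 0x13->0x02 len=7 : f9 02 39 5e 29 d6 c9
[3] 0x05->0x08 len=2 : 5e 29
[4] 0x10->0x04 len=5 : 0d 5a 01 f9 02
[5] 0x0b->0x13 len=7 : 39 75 49 3f 27 0d 5a
query mem[0x13]=0x39, mem[0x1f]=0x4e, mem[0x0a]=0x02, mem[0x07]=0xf9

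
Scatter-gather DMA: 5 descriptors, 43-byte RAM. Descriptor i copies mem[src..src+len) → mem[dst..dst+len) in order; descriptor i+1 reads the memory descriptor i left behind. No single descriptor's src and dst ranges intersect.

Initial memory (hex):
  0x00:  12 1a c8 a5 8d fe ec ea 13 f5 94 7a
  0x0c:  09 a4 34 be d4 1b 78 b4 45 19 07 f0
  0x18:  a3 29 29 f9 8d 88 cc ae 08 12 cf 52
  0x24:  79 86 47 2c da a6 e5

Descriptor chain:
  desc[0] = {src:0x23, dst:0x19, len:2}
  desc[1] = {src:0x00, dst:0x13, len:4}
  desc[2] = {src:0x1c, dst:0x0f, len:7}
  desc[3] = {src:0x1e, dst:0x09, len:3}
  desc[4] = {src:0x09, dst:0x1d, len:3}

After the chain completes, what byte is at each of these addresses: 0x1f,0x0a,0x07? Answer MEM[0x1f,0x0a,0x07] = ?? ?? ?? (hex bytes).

  after D0: wrote 2B at 0x19 = 5279
  after D1: wrote 4B at 0x13 = 121ac8a5
  after D2: wrote 7B at 0x0f = 8d88ccae0812cf
  after D3: wrote 3B at 0x09 = ccae08
  after D4: wrote 3B at 0x1d = ccae08
query mem[0x1f]=0x08, mem[0x0a]=0xae, mem[0x07]=0xea

MEM[0x1f,0x0a,0x07] = 08 ae ea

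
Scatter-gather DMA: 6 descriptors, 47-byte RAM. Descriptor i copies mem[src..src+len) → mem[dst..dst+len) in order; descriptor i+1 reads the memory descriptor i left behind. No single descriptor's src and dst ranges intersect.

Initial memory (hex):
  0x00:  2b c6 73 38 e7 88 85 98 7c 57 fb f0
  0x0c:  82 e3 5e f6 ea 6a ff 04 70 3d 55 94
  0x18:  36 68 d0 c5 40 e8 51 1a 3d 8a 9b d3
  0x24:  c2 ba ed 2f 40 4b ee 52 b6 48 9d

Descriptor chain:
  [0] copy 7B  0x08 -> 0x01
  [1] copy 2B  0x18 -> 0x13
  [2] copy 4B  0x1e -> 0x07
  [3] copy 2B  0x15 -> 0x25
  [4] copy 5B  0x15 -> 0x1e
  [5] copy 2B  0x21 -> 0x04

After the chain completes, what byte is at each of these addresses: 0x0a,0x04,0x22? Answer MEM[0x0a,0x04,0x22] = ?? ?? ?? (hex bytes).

MEM[0x0a,0x04,0x22] = 8a 36 68

[0] 0x08->0x01 len=7 : 7c 57 fb f0 82 e3 5e
[1] 0x18->0x13 len=2 : 36 68
[2] 0x1e->0x07 len=4 : 51 1a 3d 8a
[3] 0x15->0x25 len=2 : 3d 55
[4] 0x15->0x1e len=5 : 3d 55 94 36 68
[5] 0x21->0x04 len=2 : 36 68
query mem[0x0a]=0x8a, mem[0x04]=0x36, mem[0x22]=0x68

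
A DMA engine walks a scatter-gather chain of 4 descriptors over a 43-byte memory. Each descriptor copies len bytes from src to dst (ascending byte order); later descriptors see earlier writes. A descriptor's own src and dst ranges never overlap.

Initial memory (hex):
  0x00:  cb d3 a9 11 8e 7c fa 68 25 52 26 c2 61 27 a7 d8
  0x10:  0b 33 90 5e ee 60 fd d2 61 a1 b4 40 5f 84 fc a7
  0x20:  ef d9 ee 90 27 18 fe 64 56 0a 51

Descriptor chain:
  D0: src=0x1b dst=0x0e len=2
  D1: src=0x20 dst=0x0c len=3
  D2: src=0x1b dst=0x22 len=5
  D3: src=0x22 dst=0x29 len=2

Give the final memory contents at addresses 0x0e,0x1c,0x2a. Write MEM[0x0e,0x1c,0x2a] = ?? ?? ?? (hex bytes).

[0] 0x1b->0x0e len=2 : 40 5f
[1] 0x20->0x0c len=3 : ef d9 ee
[2] 0x1b->0x22 len=5 : 40 5f 84 fc a7
[3] 0x22->0x29 len=2 : 40 5f
query mem[0x0e]=0xee, mem[0x1c]=0x5f, mem[0x2a]=0x5f

MEM[0x0e,0x1c,0x2a] = ee 5f 5f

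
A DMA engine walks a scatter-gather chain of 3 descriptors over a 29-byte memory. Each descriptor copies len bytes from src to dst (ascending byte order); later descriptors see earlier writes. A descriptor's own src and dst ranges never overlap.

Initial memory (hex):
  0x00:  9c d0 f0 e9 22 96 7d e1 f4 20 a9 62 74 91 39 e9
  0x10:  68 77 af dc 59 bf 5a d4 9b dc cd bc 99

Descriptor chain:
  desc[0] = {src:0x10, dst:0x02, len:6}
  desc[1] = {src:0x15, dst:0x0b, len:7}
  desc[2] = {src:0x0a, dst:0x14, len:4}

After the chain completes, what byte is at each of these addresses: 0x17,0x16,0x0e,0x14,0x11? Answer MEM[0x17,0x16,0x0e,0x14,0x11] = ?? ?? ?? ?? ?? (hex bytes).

[0] 0x10->0x02 len=6 : 68 77 af dc 59 bf
[1] 0x15->0x0b len=7 : bf 5a d4 9b dc cd bc
[2] 0x0a->0x14 len=4 : a9 bf 5a d4
query mem[0x17]=0xd4, mem[0x16]=0x5a, mem[0x0e]=0x9b, mem[0x14]=0xa9, mem[0x11]=0xbc

MEM[0x17,0x16,0x0e,0x14,0x11] = d4 5a 9b a9 bc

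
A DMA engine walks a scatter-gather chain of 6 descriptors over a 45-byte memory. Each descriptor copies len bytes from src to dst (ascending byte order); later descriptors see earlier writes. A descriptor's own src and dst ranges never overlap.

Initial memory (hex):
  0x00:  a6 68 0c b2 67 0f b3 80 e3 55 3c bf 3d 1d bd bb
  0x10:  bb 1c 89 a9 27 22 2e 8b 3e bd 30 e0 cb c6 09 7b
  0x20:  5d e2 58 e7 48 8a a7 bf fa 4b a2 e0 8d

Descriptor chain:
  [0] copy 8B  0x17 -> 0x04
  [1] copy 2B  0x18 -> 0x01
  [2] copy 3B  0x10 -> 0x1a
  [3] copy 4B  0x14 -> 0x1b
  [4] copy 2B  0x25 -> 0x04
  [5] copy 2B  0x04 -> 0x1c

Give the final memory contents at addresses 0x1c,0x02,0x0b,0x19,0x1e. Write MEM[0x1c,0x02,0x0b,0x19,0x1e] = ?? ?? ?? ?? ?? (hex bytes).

[0] 0x17->0x04 len=8 : 8b 3e bd 30 e0 cb c6 09
[1] 0x18->0x01 len=2 : 3e bd
[2] 0x10->0x1a len=3 : bb 1c 89
[3] 0x14->0x1b len=4 : 27 22 2e 8b
[4] 0x25->0x04 len=2 : 8a a7
[5] 0x04->0x1c len=2 : 8a a7
query mem[0x1c]=0x8a, mem[0x02]=0xbd, mem[0x0b]=0x09, mem[0x19]=0xbd, mem[0x1e]=0x8b

MEM[0x1c,0x02,0x0b,0x19,0x1e] = 8a bd 09 bd 8b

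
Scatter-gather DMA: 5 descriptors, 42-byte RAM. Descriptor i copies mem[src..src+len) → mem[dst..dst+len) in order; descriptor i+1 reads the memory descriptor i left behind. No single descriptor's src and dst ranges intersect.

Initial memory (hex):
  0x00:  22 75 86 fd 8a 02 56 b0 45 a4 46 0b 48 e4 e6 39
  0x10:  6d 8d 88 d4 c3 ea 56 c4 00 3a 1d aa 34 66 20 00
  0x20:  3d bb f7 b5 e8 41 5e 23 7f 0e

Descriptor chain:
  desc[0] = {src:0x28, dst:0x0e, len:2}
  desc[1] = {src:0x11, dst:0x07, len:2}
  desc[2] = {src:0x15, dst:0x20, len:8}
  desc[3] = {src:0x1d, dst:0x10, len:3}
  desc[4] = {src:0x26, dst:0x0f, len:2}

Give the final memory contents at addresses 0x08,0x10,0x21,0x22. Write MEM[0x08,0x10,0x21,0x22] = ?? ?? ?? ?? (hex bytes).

D0: mem[0x0e..0x0f] <- [7f 0e]
D1: mem[0x07..0x08] <- [8d 88]
D2: mem[0x20..0x27] <- [ea 56 c4 00 3a 1d aa 34]
D3: mem[0x10..0x12] <- [66 20 00]
D4: mem[0x0f..0x10] <- [aa 34]
query mem[0x08]=0x88, mem[0x10]=0x34, mem[0x21]=0x56, mem[0x22]=0xc4

MEM[0x08,0x10,0x21,0x22] = 88 34 56 c4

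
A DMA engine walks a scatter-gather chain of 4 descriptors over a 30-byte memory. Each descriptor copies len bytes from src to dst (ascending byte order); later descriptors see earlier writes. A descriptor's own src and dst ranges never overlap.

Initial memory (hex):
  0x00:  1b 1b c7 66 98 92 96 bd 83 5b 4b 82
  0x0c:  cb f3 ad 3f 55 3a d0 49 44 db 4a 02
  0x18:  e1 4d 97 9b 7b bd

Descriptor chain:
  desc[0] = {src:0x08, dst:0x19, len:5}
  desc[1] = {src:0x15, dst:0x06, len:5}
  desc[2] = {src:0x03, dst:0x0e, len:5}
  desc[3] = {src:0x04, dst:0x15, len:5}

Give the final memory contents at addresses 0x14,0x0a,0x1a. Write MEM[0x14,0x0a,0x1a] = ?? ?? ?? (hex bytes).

MEM[0x14,0x0a,0x1a] = 44 83 5b

  after D0: wrote 5B at 0x19 = 835b4b82cb
  after D1: wrote 5B at 0x06 = db4a02e183
  after D2: wrote 5B at 0x0e = 669892db4a
  after D3: wrote 5B at 0x15 = 9892db4a02
query mem[0x14]=0x44, mem[0x0a]=0x83, mem[0x1a]=0x5b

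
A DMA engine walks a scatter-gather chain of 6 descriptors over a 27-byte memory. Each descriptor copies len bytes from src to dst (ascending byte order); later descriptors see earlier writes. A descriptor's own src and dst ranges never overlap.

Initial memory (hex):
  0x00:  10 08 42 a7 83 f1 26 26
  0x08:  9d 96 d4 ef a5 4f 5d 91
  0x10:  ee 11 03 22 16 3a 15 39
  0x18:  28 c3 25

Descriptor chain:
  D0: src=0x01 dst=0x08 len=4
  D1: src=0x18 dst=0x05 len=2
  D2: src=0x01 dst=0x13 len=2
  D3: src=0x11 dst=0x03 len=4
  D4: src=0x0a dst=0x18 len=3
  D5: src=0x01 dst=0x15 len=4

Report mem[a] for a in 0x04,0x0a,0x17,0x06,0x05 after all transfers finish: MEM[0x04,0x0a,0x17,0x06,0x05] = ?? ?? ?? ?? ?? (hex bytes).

MEM[0x04,0x0a,0x17,0x06,0x05] = 03 a7 11 42 08

#0 dst[0x08+4] := {0x08,0x42,0xa7,0x83}
#1 dst[0x05+2] := {0x28,0xc3}
#2 dst[0x13+2] := {0x08,0x42}
#3 dst[0x03+4] := {0x11,0x03,0x08,0x42}
#4 dst[0x18+3] := {0xa7,0x83,0xa5}
#5 dst[0x15+4] := {0x08,0x42,0x11,0x03}
query mem[0x04]=0x03, mem[0x0a]=0xa7, mem[0x17]=0x11, mem[0x06]=0x42, mem[0x05]=0x08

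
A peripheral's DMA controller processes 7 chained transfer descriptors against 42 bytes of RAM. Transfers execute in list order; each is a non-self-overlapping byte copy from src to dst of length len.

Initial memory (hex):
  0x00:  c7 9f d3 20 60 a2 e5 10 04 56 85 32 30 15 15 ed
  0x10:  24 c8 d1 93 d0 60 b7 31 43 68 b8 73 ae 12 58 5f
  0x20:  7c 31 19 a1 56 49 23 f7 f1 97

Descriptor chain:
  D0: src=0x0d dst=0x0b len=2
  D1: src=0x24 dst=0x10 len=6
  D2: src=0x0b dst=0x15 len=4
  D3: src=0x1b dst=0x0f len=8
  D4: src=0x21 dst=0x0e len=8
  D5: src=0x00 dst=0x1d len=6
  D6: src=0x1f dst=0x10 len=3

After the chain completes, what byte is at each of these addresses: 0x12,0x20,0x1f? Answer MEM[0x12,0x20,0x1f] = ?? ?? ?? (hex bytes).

MEM[0x12,0x20,0x1f] = 60 20 d3

D0: mem[0x0b..0x0c] <- [15 15]
D1: mem[0x10..0x15] <- [56 49 23 f7 f1 97]
D2: mem[0x15..0x18] <- [15 15 15 15]
D3: mem[0x0f..0x16] <- [73 ae 12 58 5f 7c 31 19]
D4: mem[0x0e..0x15] <- [31 19 a1 56 49 23 f7 f1]
D5: mem[0x1d..0x22] <- [c7 9f d3 20 60 a2]
D6: mem[0x10..0x12] <- [d3 20 60]
query mem[0x12]=0x60, mem[0x20]=0x20, mem[0x1f]=0xd3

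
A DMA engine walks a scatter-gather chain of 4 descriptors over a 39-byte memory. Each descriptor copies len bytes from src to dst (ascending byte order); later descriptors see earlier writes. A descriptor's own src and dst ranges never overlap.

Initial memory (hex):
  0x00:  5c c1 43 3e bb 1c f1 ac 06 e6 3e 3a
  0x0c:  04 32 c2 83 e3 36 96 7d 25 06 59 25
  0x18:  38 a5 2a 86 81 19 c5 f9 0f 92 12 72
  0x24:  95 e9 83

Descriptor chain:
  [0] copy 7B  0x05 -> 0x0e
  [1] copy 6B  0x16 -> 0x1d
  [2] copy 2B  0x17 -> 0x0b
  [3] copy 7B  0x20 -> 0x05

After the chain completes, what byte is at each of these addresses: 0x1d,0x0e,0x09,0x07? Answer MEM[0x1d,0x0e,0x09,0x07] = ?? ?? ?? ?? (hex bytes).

MEM[0x1d,0x0e,0x09,0x07] = 59 1c 95 86

[0] 0x05->0x0e len=7 : 1c f1 ac 06 e6 3e 3a
[1] 0x16->0x1d len=6 : 59 25 38 a5 2a 86
[2] 0x17->0x0b len=2 : 25 38
[3] 0x20->0x05 len=7 : a5 2a 86 72 95 e9 83
query mem[0x1d]=0x59, mem[0x0e]=0x1c, mem[0x09]=0x95, mem[0x07]=0x86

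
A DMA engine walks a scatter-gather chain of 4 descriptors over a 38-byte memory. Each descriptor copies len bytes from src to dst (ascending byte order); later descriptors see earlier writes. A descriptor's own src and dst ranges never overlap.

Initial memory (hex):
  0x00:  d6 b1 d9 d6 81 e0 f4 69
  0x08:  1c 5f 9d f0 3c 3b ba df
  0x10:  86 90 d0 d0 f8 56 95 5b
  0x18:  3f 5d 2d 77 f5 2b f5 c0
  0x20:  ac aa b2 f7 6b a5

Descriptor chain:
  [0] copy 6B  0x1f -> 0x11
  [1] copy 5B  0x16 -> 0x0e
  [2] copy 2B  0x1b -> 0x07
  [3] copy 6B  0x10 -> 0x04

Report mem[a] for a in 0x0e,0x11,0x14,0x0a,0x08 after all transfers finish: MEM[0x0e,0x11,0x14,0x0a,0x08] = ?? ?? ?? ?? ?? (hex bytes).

  after D0: wrote 6B at 0x11 = c0acaab2f76b
  after D1: wrote 5B at 0x0e = 6b5b3f5d2d
  after D2: wrote 2B at 0x07 = 77f5
  after D3: wrote 6B at 0x04 = 3f5d2daab2f7
query mem[0x0e]=0x6b, mem[0x11]=0x5d, mem[0x14]=0xb2, mem[0x0a]=0x9d, mem[0x08]=0xb2

MEM[0x0e,0x11,0x14,0x0a,0x08] = 6b 5d b2 9d b2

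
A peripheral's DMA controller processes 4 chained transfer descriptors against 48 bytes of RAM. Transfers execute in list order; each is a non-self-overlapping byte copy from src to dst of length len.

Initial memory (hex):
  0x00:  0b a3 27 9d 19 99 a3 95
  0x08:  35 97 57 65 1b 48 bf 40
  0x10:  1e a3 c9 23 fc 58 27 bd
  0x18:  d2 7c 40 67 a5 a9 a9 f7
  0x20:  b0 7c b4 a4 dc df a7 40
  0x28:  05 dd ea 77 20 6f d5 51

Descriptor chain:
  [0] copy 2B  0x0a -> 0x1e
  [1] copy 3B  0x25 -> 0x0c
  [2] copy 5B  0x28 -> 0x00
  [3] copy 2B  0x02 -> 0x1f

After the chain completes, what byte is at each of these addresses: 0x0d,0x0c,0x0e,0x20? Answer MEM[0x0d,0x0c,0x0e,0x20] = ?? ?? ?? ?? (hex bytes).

MEM[0x0d,0x0c,0x0e,0x20] = a7 df 40 77

D0: mem[0x1e..0x1f] <- [57 65]
D1: mem[0x0c..0x0e] <- [df a7 40]
D2: mem[0x00..0x04] <- [05 dd ea 77 20]
D3: mem[0x1f..0x20] <- [ea 77]
query mem[0x0d]=0xa7, mem[0x0c]=0xdf, mem[0x0e]=0x40, mem[0x20]=0x77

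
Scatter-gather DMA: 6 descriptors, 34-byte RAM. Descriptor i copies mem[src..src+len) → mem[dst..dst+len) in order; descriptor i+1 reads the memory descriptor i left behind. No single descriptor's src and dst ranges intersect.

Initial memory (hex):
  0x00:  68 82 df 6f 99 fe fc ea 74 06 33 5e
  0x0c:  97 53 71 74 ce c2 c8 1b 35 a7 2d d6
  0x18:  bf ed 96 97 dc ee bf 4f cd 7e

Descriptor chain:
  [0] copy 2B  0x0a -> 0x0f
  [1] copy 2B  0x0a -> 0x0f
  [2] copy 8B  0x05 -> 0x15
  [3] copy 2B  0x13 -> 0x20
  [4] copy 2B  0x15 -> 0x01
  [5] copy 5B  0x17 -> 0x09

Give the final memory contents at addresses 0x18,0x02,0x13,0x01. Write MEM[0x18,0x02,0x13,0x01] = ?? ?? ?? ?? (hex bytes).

  after D0: wrote 2B at 0x0f = 335e
  after D1: wrote 2B at 0x0f = 335e
  after D2: wrote 8B at 0x15 = fefcea7406335e97
  after D3: wrote 2B at 0x20 = 1b35
  after D4: wrote 2B at 0x01 = fefc
  after D5: wrote 5B at 0x09 = ea7406335e
query mem[0x18]=0x74, mem[0x02]=0xfc, mem[0x13]=0x1b, mem[0x01]=0xfe

MEM[0x18,0x02,0x13,0x01] = 74 fc 1b fe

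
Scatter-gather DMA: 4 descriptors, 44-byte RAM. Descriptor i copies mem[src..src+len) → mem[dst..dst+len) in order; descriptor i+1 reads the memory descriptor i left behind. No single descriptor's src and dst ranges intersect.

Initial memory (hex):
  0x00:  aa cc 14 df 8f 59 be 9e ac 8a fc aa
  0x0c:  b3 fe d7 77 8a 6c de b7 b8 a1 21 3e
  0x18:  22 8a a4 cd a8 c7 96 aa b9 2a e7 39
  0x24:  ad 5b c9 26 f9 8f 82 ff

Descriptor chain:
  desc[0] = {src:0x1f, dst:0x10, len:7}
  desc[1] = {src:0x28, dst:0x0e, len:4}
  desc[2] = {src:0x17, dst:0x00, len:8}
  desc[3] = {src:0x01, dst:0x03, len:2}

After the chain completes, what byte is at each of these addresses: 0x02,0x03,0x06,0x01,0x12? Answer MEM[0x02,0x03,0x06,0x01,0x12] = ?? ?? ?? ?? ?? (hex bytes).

MEM[0x02,0x03,0x06,0x01,0x12] = 8a 22 c7 22 2a

#0 dst[0x10+7] := {0xaa,0xb9,0x2a,0xe7,0x39,0xad,0x5b}
#1 dst[0x0e+4] := {0xf9,0x8f,0x82,0xff}
#2 dst[0x00+8] := {0x3e,0x22,0x8a,0xa4,0xcd,0xa8,0xc7,0x96}
#3 dst[0x03+2] := {0x22,0x8a}
query mem[0x02]=0x8a, mem[0x03]=0x22, mem[0x06]=0xc7, mem[0x01]=0x22, mem[0x12]=0x2a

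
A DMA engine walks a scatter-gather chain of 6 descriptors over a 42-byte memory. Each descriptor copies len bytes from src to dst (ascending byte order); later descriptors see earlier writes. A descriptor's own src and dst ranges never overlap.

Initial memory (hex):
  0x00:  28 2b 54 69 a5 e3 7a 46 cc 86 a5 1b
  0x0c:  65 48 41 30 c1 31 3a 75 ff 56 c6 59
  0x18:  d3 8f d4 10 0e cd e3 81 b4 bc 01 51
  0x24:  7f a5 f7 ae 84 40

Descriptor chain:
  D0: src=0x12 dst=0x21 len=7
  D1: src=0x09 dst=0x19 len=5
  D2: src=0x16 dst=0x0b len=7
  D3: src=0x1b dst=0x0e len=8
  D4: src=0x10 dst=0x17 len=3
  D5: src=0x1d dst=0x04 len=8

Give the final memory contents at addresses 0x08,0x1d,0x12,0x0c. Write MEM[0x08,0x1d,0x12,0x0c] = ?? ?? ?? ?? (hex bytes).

MEM[0x08,0x1d,0x12,0x0c] = 3a 48 81 59

D0: mem[0x21..0x27] <- [3a 75 ff 56 c6 59 d3]
D1: mem[0x19..0x1d] <- [86 a5 1b 65 48]
D2: mem[0x0b..0x11] <- [c6 59 d3 86 a5 1b 65]
D3: mem[0x0e..0x15] <- [1b 65 48 e3 81 b4 3a 75]
D4: mem[0x17..0x19] <- [48 e3 81]
D5: mem[0x04..0x0b] <- [48 e3 81 b4 3a 75 ff 56]
query mem[0x08]=0x3a, mem[0x1d]=0x48, mem[0x12]=0x81, mem[0x0c]=0x59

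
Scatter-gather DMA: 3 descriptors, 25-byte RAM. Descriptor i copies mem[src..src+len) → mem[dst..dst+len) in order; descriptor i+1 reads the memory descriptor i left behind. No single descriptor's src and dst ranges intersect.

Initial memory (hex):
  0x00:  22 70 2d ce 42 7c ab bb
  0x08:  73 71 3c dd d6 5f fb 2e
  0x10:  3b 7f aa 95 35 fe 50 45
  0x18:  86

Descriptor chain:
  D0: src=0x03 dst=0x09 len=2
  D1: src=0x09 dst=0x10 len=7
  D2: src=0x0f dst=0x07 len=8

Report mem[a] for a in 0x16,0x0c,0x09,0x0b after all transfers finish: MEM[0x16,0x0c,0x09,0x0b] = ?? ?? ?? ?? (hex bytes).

MEM[0x16,0x0c,0x09,0x0b] = 2e 5f 42 d6

  after D0: wrote 2B at 0x09 = ce42
  after D1: wrote 7B at 0x10 = ce42ddd65ffb2e
  after D2: wrote 8B at 0x07 = 2ece42ddd65ffb2e
query mem[0x16]=0x2e, mem[0x0c]=0x5f, mem[0x09]=0x42, mem[0x0b]=0xd6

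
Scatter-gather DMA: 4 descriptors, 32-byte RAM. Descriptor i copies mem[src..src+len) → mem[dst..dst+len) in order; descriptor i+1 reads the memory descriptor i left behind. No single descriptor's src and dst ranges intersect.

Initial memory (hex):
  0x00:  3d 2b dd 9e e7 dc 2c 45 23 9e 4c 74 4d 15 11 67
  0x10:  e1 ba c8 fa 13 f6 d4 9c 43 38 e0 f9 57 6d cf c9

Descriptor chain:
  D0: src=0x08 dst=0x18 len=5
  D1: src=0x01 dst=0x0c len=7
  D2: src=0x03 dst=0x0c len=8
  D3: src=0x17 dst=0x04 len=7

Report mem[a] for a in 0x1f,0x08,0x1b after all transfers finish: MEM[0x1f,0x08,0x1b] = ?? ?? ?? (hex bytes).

D0: mem[0x18..0x1c] <- [23 9e 4c 74 4d]
D1: mem[0x0c..0x12] <- [2b dd 9e e7 dc 2c 45]
D2: mem[0x0c..0x13] <- [9e e7 dc 2c 45 23 9e 4c]
D3: mem[0x04..0x0a] <- [9c 23 9e 4c 74 4d 6d]
query mem[0x1f]=0xc9, mem[0x08]=0x74, mem[0x1b]=0x74

MEM[0x1f,0x08,0x1b] = c9 74 74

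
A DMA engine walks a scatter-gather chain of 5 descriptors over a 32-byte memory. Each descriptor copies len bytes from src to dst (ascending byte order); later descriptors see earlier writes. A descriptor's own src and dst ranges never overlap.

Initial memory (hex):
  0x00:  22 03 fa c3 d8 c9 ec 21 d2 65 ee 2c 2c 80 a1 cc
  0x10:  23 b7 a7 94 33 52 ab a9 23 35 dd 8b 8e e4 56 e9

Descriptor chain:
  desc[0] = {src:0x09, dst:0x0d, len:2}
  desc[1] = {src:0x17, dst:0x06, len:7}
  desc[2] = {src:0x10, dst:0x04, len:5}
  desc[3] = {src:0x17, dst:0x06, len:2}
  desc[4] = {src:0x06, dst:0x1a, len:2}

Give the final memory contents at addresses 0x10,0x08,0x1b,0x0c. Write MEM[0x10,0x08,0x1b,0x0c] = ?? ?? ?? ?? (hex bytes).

MEM[0x10,0x08,0x1b,0x0c] = 23 33 23 e4

[0] 0x09->0x0d len=2 : 65 ee
[1] 0x17->0x06 len=7 : a9 23 35 dd 8b 8e e4
[2] 0x10->0x04 len=5 : 23 b7 a7 94 33
[3] 0x17->0x06 len=2 : a9 23
[4] 0x06->0x1a len=2 : a9 23
query mem[0x10]=0x23, mem[0x08]=0x33, mem[0x1b]=0x23, mem[0x0c]=0xe4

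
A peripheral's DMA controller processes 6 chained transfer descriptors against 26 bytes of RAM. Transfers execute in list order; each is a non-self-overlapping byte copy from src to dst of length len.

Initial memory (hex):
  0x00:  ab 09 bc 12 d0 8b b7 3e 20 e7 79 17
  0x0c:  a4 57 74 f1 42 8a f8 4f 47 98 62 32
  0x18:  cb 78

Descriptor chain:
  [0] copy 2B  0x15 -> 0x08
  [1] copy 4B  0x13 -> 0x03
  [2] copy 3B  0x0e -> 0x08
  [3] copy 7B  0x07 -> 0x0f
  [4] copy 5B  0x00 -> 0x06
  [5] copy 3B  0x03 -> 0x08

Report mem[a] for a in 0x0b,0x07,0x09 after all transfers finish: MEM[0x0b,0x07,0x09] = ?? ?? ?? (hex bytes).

D0: mem[0x08..0x09] <- [98 62]
D1: mem[0x03..0x06] <- [4f 47 98 62]
D2: mem[0x08..0x0a] <- [74 f1 42]
D3: mem[0x0f..0x15] <- [3e 74 f1 42 17 a4 57]
D4: mem[0x06..0x0a] <- [ab 09 bc 4f 47]
D5: mem[0x08..0x0a] <- [4f 47 98]
query mem[0x0b]=0x17, mem[0x07]=0x09, mem[0x09]=0x47

MEM[0x0b,0x07,0x09] = 17 09 47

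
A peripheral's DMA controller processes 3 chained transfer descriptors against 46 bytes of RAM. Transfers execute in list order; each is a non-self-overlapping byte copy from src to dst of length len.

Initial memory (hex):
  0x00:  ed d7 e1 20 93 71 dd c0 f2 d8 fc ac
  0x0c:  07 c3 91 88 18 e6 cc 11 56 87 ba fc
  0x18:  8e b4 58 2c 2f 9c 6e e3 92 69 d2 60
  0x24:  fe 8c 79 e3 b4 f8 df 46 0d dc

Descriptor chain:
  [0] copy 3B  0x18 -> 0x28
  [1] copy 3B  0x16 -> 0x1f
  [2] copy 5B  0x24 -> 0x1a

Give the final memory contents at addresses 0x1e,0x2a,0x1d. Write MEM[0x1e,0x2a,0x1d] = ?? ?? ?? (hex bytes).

MEM[0x1e,0x2a,0x1d] = 8e 58 e3

D0: mem[0x28..0x2a] <- [8e b4 58]
D1: mem[0x1f..0x21] <- [ba fc 8e]
D2: mem[0x1a..0x1e] <- [fe 8c 79 e3 8e]
query mem[0x1e]=0x8e, mem[0x2a]=0x58, mem[0x1d]=0xe3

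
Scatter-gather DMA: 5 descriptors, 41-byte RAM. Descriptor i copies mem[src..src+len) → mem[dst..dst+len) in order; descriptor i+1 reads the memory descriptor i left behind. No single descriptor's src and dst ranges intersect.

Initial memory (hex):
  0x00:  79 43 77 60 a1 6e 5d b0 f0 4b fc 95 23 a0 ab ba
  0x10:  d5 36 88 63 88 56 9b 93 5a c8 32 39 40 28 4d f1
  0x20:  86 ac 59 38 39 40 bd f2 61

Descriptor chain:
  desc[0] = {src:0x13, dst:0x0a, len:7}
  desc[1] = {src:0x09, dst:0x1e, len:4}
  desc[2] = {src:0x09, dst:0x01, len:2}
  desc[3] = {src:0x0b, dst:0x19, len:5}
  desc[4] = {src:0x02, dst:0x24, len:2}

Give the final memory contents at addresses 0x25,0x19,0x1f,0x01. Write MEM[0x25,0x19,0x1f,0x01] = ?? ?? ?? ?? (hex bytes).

MEM[0x25,0x19,0x1f,0x01] = 60 88 63 4b

[0] 0x13->0x0a len=7 : 63 88 56 9b 93 5a c8
[1] 0x09->0x1e len=4 : 4b 63 88 56
[2] 0x09->0x01 len=2 : 4b 63
[3] 0x0b->0x19 len=5 : 88 56 9b 93 5a
[4] 0x02->0x24 len=2 : 63 60
query mem[0x25]=0x60, mem[0x19]=0x88, mem[0x1f]=0x63, mem[0x01]=0x4b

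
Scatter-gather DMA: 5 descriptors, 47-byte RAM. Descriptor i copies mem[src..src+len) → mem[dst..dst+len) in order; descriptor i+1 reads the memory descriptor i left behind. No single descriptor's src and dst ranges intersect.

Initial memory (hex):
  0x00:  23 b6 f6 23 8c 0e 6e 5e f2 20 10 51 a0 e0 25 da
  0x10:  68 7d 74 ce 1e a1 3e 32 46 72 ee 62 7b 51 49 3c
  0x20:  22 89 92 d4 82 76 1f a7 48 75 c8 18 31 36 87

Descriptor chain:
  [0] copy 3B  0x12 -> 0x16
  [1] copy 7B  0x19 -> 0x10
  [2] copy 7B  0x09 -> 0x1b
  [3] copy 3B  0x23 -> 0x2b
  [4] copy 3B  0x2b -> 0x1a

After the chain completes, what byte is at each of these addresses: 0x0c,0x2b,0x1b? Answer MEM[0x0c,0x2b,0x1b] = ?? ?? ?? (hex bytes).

[0] 0x12->0x16 len=3 : 74 ce 1e
[1] 0x19->0x10 len=7 : 72 ee 62 7b 51 49 3c
[2] 0x09->0x1b len=7 : 20 10 51 a0 e0 25 da
[3] 0x23->0x2b len=3 : d4 82 76
[4] 0x2b->0x1a len=3 : d4 82 76
query mem[0x0c]=0xa0, mem[0x2b]=0xd4, mem[0x1b]=0x82

MEM[0x0c,0x2b,0x1b] = a0 d4 82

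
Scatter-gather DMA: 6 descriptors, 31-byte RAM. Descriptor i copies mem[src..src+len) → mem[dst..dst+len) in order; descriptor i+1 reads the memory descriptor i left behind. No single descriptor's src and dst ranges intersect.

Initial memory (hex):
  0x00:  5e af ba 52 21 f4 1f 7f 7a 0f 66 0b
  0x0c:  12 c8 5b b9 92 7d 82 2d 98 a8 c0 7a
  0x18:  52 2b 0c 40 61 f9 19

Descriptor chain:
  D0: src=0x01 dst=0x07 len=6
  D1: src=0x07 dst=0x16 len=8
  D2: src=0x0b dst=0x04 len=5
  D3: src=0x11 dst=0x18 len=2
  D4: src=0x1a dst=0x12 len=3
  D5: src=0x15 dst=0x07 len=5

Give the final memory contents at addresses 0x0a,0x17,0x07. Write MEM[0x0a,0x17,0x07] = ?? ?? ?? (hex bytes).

[0] 0x01->0x07 len=6 : af ba 52 21 f4 1f
[1] 0x07->0x16 len=8 : af ba 52 21 f4 1f c8 5b
[2] 0x0b->0x04 len=5 : f4 1f c8 5b b9
[3] 0x11->0x18 len=2 : 7d 82
[4] 0x1a->0x12 len=3 : f4 1f c8
[5] 0x15->0x07 len=5 : a8 af ba 7d 82
query mem[0x0a]=0x7d, mem[0x17]=0xba, mem[0x07]=0xa8

MEM[0x0a,0x17,0x07] = 7d ba a8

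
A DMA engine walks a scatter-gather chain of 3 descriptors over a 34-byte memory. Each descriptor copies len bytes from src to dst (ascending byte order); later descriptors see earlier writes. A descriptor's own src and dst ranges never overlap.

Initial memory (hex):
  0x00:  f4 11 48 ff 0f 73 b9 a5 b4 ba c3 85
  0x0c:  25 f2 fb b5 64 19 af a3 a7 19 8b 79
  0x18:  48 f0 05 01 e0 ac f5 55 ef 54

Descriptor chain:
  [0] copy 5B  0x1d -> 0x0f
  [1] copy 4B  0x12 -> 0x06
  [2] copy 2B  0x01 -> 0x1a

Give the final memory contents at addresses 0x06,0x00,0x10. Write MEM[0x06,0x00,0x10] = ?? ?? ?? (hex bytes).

[0] 0x1d->0x0f len=5 : ac f5 55 ef 54
[1] 0x12->0x06 len=4 : ef 54 a7 19
[2] 0x01->0x1a len=2 : 11 48
query mem[0x06]=0xef, mem[0x00]=0xf4, mem[0x10]=0xf5

MEM[0x06,0x00,0x10] = ef f4 f5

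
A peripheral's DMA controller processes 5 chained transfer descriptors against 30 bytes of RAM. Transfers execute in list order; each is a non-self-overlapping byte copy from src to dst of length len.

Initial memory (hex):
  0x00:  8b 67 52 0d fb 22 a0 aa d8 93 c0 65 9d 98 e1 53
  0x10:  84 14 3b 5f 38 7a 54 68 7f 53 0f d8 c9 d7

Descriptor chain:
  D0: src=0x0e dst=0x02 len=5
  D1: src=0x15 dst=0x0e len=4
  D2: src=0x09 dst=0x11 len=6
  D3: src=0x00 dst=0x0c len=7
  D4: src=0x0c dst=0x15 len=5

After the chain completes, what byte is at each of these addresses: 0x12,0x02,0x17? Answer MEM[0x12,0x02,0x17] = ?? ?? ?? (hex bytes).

MEM[0x12,0x02,0x17] = 3b e1 e1

[0] 0x0e->0x02 len=5 : e1 53 84 14 3b
[1] 0x15->0x0e len=4 : 7a 54 68 7f
[2] 0x09->0x11 len=6 : 93 c0 65 9d 98 7a
[3] 0x00->0x0c len=7 : 8b 67 e1 53 84 14 3b
[4] 0x0c->0x15 len=5 : 8b 67 e1 53 84
query mem[0x12]=0x3b, mem[0x02]=0xe1, mem[0x17]=0xe1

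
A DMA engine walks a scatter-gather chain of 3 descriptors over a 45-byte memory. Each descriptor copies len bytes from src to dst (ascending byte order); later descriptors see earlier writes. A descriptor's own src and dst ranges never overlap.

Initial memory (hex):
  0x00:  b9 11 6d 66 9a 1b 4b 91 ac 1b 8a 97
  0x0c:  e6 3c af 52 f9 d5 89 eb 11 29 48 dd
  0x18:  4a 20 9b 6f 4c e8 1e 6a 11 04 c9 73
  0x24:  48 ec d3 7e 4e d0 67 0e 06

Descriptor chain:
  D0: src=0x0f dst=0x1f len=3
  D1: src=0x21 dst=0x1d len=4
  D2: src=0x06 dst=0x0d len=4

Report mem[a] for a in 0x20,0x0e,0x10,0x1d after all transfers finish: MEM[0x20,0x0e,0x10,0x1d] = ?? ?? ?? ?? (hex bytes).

MEM[0x20,0x0e,0x10,0x1d] = 48 91 1b d5

#0 dst[0x1f+3] := {0x52,0xf9,0xd5}
#1 dst[0x1d+4] := {0xd5,0xc9,0x73,0x48}
#2 dst[0x0d+4] := {0x4b,0x91,0xac,0x1b}
query mem[0x20]=0x48, mem[0x0e]=0x91, mem[0x10]=0x1b, mem[0x1d]=0xd5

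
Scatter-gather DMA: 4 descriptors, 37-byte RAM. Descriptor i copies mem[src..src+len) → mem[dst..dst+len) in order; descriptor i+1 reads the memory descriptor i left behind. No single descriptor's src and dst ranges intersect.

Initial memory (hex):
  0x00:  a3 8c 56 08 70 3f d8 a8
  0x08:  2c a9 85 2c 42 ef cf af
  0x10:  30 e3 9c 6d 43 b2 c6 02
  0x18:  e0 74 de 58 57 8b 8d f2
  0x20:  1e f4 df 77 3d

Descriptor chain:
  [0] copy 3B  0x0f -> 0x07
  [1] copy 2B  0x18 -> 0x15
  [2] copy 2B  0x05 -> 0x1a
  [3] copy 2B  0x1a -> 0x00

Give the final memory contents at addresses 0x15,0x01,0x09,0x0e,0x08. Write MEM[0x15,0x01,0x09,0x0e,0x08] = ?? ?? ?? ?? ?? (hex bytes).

[0] 0x0f->0x07 len=3 : af 30 e3
[1] 0x18->0x15 len=2 : e0 74
[2] 0x05->0x1a len=2 : 3f d8
[3] 0x1a->0x00 len=2 : 3f d8
query mem[0x15]=0xe0, mem[0x01]=0xd8, mem[0x09]=0xe3, mem[0x0e]=0xcf, mem[0x08]=0x30

MEM[0x15,0x01,0x09,0x0e,0x08] = e0 d8 e3 cf 30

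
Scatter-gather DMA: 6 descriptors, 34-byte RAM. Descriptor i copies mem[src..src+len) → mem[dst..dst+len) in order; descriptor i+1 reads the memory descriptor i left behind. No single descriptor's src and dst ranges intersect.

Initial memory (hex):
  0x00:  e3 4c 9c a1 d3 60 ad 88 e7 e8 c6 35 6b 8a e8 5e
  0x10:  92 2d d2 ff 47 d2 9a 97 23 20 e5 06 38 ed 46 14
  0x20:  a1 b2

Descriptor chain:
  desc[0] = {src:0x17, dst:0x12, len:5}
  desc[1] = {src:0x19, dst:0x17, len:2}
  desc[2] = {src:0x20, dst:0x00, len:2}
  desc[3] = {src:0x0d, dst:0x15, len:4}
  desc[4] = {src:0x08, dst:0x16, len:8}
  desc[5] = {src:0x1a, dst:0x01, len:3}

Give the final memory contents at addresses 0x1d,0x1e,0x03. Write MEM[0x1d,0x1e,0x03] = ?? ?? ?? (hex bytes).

MEM[0x1d,0x1e,0x03] = 5e 46 e8

  after D0: wrote 5B at 0x12 = 972320e506
  after D1: wrote 2B at 0x17 = 20e5
  after D2: wrote 2B at 0x00 = a1b2
  after D3: wrote 4B at 0x15 = 8ae85e92
  after D4: wrote 8B at 0x16 = e7e8c6356b8ae85e
  after D5: wrote 3B at 0x01 = 6b8ae8
query mem[0x1d]=0x5e, mem[0x1e]=0x46, mem[0x03]=0xe8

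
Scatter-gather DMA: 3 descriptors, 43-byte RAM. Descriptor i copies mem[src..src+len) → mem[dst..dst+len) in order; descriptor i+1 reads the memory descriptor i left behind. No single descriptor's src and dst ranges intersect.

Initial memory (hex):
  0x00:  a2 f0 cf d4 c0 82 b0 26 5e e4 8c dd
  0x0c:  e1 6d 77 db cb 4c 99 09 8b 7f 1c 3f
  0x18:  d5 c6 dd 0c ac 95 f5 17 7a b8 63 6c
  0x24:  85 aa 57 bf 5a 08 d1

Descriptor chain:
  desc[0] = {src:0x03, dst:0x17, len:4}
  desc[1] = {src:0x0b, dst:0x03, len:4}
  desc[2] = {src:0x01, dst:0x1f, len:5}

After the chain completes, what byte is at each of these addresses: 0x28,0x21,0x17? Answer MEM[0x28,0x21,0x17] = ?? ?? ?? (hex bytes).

#0 dst[0x17+4] := {0xd4,0xc0,0x82,0xb0}
#1 dst[0x03+4] := {0xdd,0xe1,0x6d,0x77}
#2 dst[0x1f+5] := {0xf0,0xcf,0xdd,0xe1,0x6d}
query mem[0x28]=0x5a, mem[0x21]=0xdd, mem[0x17]=0xd4

MEM[0x28,0x21,0x17] = 5a dd d4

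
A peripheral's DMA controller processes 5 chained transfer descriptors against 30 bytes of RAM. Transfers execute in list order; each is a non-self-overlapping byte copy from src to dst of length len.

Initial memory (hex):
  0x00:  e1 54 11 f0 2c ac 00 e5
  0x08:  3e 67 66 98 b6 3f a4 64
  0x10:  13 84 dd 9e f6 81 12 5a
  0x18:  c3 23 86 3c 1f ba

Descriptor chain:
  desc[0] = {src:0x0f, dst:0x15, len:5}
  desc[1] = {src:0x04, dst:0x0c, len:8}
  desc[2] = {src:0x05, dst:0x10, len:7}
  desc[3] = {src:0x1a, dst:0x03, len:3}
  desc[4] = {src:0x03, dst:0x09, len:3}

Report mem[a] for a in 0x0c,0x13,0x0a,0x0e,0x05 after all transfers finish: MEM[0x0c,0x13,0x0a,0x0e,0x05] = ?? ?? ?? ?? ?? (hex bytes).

MEM[0x0c,0x13,0x0a,0x0e,0x05] = 2c 3e 3c 00 1f

[0] 0x0f->0x15 len=5 : 64 13 84 dd 9e
[1] 0x04->0x0c len=8 : 2c ac 00 e5 3e 67 66 98
[2] 0x05->0x10 len=7 : ac 00 e5 3e 67 66 98
[3] 0x1a->0x03 len=3 : 86 3c 1f
[4] 0x03->0x09 len=3 : 86 3c 1f
query mem[0x0c]=0x2c, mem[0x13]=0x3e, mem[0x0a]=0x3c, mem[0x0e]=0x00, mem[0x05]=0x1f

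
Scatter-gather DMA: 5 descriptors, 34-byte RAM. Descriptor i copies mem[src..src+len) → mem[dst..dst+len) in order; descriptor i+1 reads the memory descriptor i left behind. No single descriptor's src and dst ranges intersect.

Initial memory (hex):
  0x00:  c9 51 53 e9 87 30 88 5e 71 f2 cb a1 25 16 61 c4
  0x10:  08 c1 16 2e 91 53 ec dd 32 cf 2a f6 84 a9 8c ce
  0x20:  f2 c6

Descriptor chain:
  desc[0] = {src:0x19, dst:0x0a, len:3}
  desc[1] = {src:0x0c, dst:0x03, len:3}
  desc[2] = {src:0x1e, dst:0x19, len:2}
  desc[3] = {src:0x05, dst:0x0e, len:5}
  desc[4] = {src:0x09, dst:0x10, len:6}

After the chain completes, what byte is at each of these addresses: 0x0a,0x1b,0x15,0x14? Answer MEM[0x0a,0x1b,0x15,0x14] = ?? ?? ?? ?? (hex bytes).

  after D0: wrote 3B at 0x0a = cf2af6
  after D1: wrote 3B at 0x03 = f61661
  after D2: wrote 2B at 0x19 = 8cce
  after D3: wrote 5B at 0x0e = 61885e71f2
  after D4: wrote 6B at 0x10 = f2cf2af61661
query mem[0x0a]=0xcf, mem[0x1b]=0xf6, mem[0x15]=0x61, mem[0x14]=0x16

MEM[0x0a,0x1b,0x15,0x14] = cf f6 61 16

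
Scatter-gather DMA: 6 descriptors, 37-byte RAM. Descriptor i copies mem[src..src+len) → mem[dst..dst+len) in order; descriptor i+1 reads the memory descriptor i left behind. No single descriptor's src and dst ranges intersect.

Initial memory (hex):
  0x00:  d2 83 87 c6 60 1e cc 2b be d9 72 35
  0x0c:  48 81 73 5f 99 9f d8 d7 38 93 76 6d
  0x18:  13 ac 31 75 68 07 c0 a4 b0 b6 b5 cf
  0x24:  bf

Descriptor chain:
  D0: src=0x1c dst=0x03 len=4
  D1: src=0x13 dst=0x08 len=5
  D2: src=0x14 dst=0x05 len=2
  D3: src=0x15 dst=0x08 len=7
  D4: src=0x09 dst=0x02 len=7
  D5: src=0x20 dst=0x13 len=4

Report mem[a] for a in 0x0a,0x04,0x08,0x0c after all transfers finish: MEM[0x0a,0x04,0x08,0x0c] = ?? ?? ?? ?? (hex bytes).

[0] 0x1c->0x03 len=4 : 68 07 c0 a4
[1] 0x13->0x08 len=5 : d7 38 93 76 6d
[2] 0x14->0x05 len=2 : 38 93
[3] 0x15->0x08 len=7 : 93 76 6d 13 ac 31 75
[4] 0x09->0x02 len=7 : 76 6d 13 ac 31 75 5f
[5] 0x20->0x13 len=4 : b0 b6 b5 cf
query mem[0x0a]=0x6d, mem[0x04]=0x13, mem[0x08]=0x5f, mem[0x0c]=0xac

MEM[0x0a,0x04,0x08,0x0c] = 6d 13 5f ac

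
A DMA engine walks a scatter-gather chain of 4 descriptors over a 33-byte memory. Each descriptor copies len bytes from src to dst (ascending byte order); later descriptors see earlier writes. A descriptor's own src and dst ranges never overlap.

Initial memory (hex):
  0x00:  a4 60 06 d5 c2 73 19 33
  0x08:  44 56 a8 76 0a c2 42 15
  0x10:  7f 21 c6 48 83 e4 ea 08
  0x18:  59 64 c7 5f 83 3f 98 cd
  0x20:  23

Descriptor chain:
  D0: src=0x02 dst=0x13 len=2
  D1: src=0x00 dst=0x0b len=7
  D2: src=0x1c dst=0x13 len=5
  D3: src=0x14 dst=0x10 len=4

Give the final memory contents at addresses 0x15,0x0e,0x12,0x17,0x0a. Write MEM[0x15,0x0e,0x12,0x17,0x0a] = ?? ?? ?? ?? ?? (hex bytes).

#0 dst[0x13+2] := {0x06,0xd5}
#1 dst[0x0b+7] := {0xa4,0x60,0x06,0xd5,0xc2,0x73,0x19}
#2 dst[0x13+5] := {0x83,0x3f,0x98,0xcd,0x23}
#3 dst[0x10+4] := {0x3f,0x98,0xcd,0x23}
query mem[0x15]=0x98, mem[0x0e]=0xd5, mem[0x12]=0xcd, mem[0x17]=0x23, mem[0x0a]=0xa8

MEM[0x15,0x0e,0x12,0x17,0x0a] = 98 d5 cd 23 a8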